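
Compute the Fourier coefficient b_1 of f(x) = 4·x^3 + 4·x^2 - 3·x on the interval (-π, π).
b_1 = (1/π) ∫_{-π}^{π} f(x)·sin(1x) dx.
Evaluate the integral (use parity and integration by parts as needed): b_1 = -54 + 8·π^2.

Final answer: -54 + 8·π^2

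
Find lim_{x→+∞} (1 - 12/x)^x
As x → +∞: this is the defining limit (1 - 12/x)^x → e^(-12).
Limit = e^(-12).

Final answer: e^(-12)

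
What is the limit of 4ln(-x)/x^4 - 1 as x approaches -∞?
The quotient is an ∞/∞ indeterminate form as x → -∞.
Compare growth rates of the dominant terms (exponentials ≫ polynomials ≫ logarithms), or apply L'Hôpital's rule; the quotient → 0.
Adding the constant: 0 - 1 = -1. Limit = -1.

Final answer: -1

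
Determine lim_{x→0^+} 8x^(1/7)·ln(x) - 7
The product is a 0·∞ indeterminate form at x → 0⁺.
Rewrite the product as 8·ln(x) / x^(-1/7) and apply L'Hôpital, or use the standard hierarchy x^(-1/7) ≫ |ln x| as x → 0⁺.
The indeterminate product → 0, so the limit = -7.

Final answer: -7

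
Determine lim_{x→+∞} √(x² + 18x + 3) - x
This is an ∞ − ∞ indeterminate form.
Multiply and divide by the conjugate √(x²+18x + 3) + x; the x² terms cancel, leaving (18x + 3)/(√(x²+18x + 3)+x) → 18/2 = 9.
Limit = 9.

Final answer: 9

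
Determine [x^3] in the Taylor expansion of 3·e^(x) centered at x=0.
Expand to order 3: 3·e^(x) = x^3/2 + 3·x^2/2 + 3·x + 3 + O(x^4).
The coefficient of x^3 is 1/2.

Final answer: 1/2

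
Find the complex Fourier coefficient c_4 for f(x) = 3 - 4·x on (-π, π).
Compute the real Fourier coefficients first: a_4 = 0, b_4 = 2.
Then c_4 = (a_4 − i·b_4)/2 = -i.

Final answer: -i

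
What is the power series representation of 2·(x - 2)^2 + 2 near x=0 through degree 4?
2·x^2 - 8·x + 10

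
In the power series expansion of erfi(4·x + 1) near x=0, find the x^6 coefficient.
Expand to order 6: erfi(4·x + 1) = 53248·e·x^6/(15·√(π)) + 19456·e·x^5/(15·√(π)) + 1280·e·x^4/(3·√(π)) + 128·e·x^3/√(π) + 32·e·x^2/√(π) + 8·e·x/√(π) + erfi(1) + O(x^7).
The coefficient of x^6 is 53248·e/(15·√(π)).

Final answer: 53248·e/(15·√(π))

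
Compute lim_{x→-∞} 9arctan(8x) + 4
Evaluate the dominant behaviour as x → -∞; each term tends to a finite value or vanishes.
Limit = 4 - 9·π/2.

Final answer: 4 - 9·π/2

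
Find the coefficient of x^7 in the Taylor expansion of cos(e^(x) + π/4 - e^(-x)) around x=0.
-19·√(2)/720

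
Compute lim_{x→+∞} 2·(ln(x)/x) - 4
Evaluate the dominant behaviour as x → +∞; each term tends to a finite value or vanishes.
Limit = -4.

Final answer: -4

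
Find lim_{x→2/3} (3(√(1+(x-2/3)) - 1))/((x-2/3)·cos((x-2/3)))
Both numerator and denominator → 0 as x → 2/3; this is a 0/0 indeterminate form.
Expand each to leading order near x = 2/3: numerator ~ 3·(x - 2/3)/2, denominator ~ (x - 2/3).
The limit of the ratio is 3/2.

Final answer: 3/2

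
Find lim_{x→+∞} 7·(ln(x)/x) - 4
Evaluate the dominant behaviour as x → +∞; each term tends to a finite value or vanishes.
Limit = -4.

Final answer: -4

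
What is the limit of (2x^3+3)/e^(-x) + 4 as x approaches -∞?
The quotient is an ∞/∞ indeterminate form as x → -∞.
Compare growth rates of the dominant terms (exponentials ≫ polynomials ≫ logarithms), or apply L'Hôpital's rule; the quotient → 0.
Adding the constant: 0 + 4 = 4. Limit = 4.

Final answer: 4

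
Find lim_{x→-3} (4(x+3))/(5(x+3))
Both numerator and denominator → 0 as x → -3; this is a 0/0 indeterminate form.
Expand each to leading order near x = -3: numerator ~ 4·(x + 3), denominator ~ 5·(x + 3).
The limit of the ratio is 4/5.

Final answer: 4/5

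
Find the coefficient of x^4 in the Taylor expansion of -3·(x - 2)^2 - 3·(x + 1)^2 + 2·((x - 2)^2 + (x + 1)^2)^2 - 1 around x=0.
Expand to order 4: -3·(x - 2)^2 - 3·(x + 1)^2 + 2·((x - 2)^2 + (x + 1)^2)^2 - 1 = 8·x^4 - 16·x^3 + 42·x^2 - 34·x + 34 + O(x^5).
The coefficient of x^4 is 8.

Final answer: 8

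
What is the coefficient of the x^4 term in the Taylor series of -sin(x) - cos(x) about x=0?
Expand to order 4: -sin(x) - cos(x) = -x^4/24 + x^3/6 + x^2/2 - x - 1 + O(x^5).
The coefficient of x^4 is -1/24.

Final answer: -1/24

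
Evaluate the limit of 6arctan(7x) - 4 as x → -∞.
Evaluate the dominant behaviour as x → -∞; each term tends to a finite value or vanishes.
Limit = -3·π - 4.

Final answer: -3·π - 4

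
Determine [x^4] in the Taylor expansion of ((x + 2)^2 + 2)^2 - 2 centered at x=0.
Expand to order 4: ((x + 2)^2 + 2)^2 - 2 = x^4 + 8·x^3 + 28·x^2 + 48·x + 34 + O(x^5).
The coefficient of x^4 is 1.

Final answer: 1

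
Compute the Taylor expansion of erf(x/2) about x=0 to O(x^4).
-x^3/(12·√(π)) + x/√(π)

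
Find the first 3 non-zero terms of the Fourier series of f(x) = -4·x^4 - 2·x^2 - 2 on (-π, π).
(-184 + 32·π^2)·cos(x) + (10 - 8·π^2)·cos(2·x) - 4·π^4/5 - 2·π^2/3 - 2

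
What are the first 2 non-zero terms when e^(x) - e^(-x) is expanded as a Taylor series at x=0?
x^3/3 + 2·x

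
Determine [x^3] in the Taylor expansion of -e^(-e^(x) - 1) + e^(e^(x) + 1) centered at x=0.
Expand to order 3: -e^(-e^(x) - 1) + e^(e^(x) + 1) = x^3·(-e^(-2)/6 + 5·e^(2)/6) + x^2·e^(2) + x·(e^(-2) + e^(2)) - e^(-2) + e^(2) + O(x^4).
The coefficient of x^3 is -e^(-2)/6 + 5·e^(2)/6.

Final answer: -e^(-2)/6 + 5·e^(2)/6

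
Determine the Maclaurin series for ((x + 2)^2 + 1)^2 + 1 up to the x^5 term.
x^4 + 8·x^3 + 26·x^2 + 40·x + 26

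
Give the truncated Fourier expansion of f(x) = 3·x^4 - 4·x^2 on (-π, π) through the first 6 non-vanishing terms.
(160 - 24·π^2)·cos(x) + (-13 + 6·π^2)·cos(2·x) + (32/9 - 8·π^2/3)·cos(3·x) + (-25/16 + 3·π^2/2)·cos(4·x) + (544/625 - 24·π^2/25)·cos(5·x) - 4·π^2/3 + 3·π^4/5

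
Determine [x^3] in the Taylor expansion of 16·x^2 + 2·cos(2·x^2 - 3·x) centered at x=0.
Expand to order 3: 16·x^2 + 2·cos(2·x^2 - 3·x) = 12·x^3 + 7·x^2 + 2 + O(x^4).
The coefficient of x^3 is 12.

Final answer: 12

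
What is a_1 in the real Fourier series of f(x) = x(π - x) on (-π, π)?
a_1 = (1/π) ∫_{-π}^{π} f(x)·cos(1x) dx.
Evaluate the integral (use parity and integration by parts as needed): a_1 = 4.

Final answer: 4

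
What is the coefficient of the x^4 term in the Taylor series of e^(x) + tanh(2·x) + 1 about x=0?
Expand to order 4: e^(x) + tanh(2·x) + 1 = x^4/24 - 5·x^3/2 + x^2/2 + 3·x + 2 + O(x^5).
The coefficient of x^4 is 1/24.

Final answer: 1/24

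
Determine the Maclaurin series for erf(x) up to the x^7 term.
-x^7/(21·√(π)) + x^5/(5·√(π)) - 2·x^3/(3·√(π)) + 2·x/√(π)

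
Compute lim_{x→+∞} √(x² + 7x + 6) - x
This is an ∞ − ∞ indeterminate form.
Multiply and divide by the conjugate √(x²+7x + 6) + x; the x² terms cancel, leaving (7x + 6)/(√(x²+7x + 6)+x) → 7/2.
Limit = 7/2.

Final answer: 7/2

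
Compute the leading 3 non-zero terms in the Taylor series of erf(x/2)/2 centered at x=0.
x^5/(320·√(π)) - x^3/(24·√(π)) + x/(2·√(π))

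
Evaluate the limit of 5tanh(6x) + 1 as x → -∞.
Evaluate the dominant behaviour as x → -∞; each term tends to a finite value or vanishes.
Limit = -4.

Final answer: -4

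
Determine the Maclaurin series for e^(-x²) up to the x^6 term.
-x^6/6 + x^4/2 - x^2 + 1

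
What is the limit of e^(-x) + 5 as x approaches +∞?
Evaluate the dominant behaviour as x → +∞; each term tends to a finite value or vanishes.
Limit = 5.

Final answer: 5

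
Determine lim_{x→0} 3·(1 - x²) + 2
Direct substitution at x = 0 gives 5.

Final answer: 5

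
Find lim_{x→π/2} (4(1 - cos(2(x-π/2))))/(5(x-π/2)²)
Both numerator and denominator → 0 as x → π/2; this is a 0/0 indeterminate form.
Expand each to leading order near x = π/2: numerator ~ 8·(x - π/2)^2, denominator ~ 5·(x - π/2)^2.
The limit of the ratio is 8/5.

Final answer: 8/5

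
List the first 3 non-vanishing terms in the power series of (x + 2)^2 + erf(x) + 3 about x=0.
x^2 + x·(2/√(π) + 4) + 7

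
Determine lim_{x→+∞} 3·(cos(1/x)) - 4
Evaluate the dominant behaviour as x → +∞; each term tends to a finite value or vanishes.
Limit = -1.

Final answer: -1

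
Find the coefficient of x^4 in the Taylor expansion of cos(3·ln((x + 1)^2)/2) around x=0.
Expand to order 4: cos(3·ln((x + 1)^2)/2) = -3·x^4/4 + 9·x^3/2 - 9·x^2/2 + 1 + O(x^5).
The coefficient of x^4 is -3/4.

Final answer: -3/4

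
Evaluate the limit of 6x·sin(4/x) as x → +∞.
As x → +∞: let u = 4/x → 0⁺; then 6·x·sin(4/x) = 6·4·sin(u)/u → 6·4·1 = 24.
Limit = 24.

Final answer: 24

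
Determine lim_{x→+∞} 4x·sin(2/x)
As x → +∞: let u = 2/x → 0⁺; then 4·x·sin(2/x) = 4·2·sin(u)/u → 4·2·1 = 8.
Limit = 8.

Final answer: 8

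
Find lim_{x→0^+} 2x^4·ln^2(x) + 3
The product is a 0·∞ indeterminate form at x → 0⁺.
Rewrite the product as 2·ln^2(x) / x^(-4) and apply L'Hôpital, or use the standard hierarchy x^(-4) ≫ |ln x|^2 as x → 0⁺.
The indeterminate product → 0, so the limit = 3.

Final answer: 3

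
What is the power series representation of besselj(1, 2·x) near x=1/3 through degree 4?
besselj(1, 2/3) + (-besselj(2, 2/3) + besselj(0, 2/3))·(x - 1/3) + (-3·besselj(1, 2/3)/2 + besselj(3, 2/3)/2)·(x - 1/3)^2 + (-besselj(0, 2/3)/2 - besselj(4, 2/3)/6 + 2·besselj(2, 2/3)/3)·(x - 1/3)^3 + (-5·besselj(3, 2/3)/24 + besselj(5, 2/3)/24 + 5·besselj(1, 2/3)/12)·(x - 1/3)^4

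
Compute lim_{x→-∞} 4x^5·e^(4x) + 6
The product is a 0·∞ indeterminate form at x → -∞.
Rewrite the product as 4x^5 / e^(-4x) (an ∞/∞ form) and apply L'Hôpital, or use the standard hierarchy e^(4|x|) ≫ |x^5| as x → -∞.
The indeterminate product → 0, so the limit = 6.

Final answer: 6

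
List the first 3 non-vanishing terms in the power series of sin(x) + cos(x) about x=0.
-x^2/2 + x + 1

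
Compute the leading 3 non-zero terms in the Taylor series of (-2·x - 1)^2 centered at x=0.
4·x^2 + 4·x + 1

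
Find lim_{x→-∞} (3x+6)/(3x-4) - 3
Evaluate the dominant behaviour as x → -∞; each term tends to a finite value or vanishes.
Limit = -2.

Final answer: -2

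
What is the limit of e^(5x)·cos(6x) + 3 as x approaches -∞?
Evaluate the dominant behaviour as x → -∞; each term tends to a finite value or vanishes.
Limit = 3.

Final answer: 3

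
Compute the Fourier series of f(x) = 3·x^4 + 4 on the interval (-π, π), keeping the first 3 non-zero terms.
(144 - 24·π^2)·cos(x) + (-9 + 6·π^2)·cos(2·x) + 4 + 3·π^4/5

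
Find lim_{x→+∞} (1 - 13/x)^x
As x → +∞: this is the defining limit (1 - 13/x)^x → e^(-13).
Limit = e^(-13).

Final answer: e^(-13)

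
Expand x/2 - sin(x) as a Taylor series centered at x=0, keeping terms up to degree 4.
x^3/6 - x/2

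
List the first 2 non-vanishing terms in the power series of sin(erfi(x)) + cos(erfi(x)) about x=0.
2·x/√(π) + 1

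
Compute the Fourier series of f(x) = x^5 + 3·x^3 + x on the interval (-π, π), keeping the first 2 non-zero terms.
(-34·π^2 + 2·π^4 + 206)·sin(x) + (-π^4 - 4 + 2·π^2)·sin(2·x)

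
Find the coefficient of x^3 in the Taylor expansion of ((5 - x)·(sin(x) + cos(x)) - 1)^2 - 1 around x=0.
-92/3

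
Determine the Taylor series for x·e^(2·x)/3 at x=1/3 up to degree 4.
e^(2/3)/9 + 5·e^(2/3)·(x - 1/3)/9 + 8·e^(2/3)·(x - 1/3)^2/9 + 22·e^(2/3)·(x - 1/3)^3/27 + 14·e^(2/3)·(x - 1/3)^4/27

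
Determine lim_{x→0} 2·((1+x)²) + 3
Direct substitution at x = 0 gives 5.

Final answer: 5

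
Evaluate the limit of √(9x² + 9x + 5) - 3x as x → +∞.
As x → +∞: multiply by the conjugate to get (9x+5)/(√(9x²+9x+5)+3x); the denominator ~ 6x, so the limit is 9/6 = 3/2.
Limit = 3/2.

Final answer: 3/2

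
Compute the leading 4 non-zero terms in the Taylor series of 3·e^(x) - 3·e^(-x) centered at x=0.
x^7/840 + x^5/20 + x^3 + 6·x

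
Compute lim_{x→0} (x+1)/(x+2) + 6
Direct substitution at x = 0 gives 13/2.

Final answer: 13/2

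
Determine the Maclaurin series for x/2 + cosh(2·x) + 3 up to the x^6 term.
4·x^6/45 + 2·x^4/3 + 2·x^2 + x/2 + 4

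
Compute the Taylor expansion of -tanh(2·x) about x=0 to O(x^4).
8·x^3/3 - 2·x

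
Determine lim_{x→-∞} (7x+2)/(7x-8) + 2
Evaluate the dominant behaviour as x → -∞; each term tends to a finite value or vanishes.
Limit = 3.

Final answer: 3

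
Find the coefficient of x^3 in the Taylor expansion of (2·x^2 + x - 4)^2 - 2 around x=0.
Expand to order 3: (2·x^2 + x - 4)^2 - 2 = 4·x^3 - 15·x^2 - 8·x + 14 + O(x^4).
The coefficient of x^3 is 4.

Final answer: 4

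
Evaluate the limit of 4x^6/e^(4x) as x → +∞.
This is an ∞/∞ indeterminate form as x → +∞.
The exponential denominator e^(4x) dominates the polynomial numerator (e^x ≫ x^6 as x → ∞), so the quotient → 0.
Limit = 0.

Final answer: 0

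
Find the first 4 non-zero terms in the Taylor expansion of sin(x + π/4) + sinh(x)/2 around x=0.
x^3·(1/12 - √(2)/12) - √(2)·x^2/4 + x·(1/2 + √(2)/2) + √(2)/2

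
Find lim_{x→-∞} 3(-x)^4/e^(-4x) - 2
The quotient is an ∞/∞ indeterminate form as x → -∞.
Compare growth rates of the dominant terms (exponentials ≫ polynomials ≫ logarithms), or apply L'Hôpital's rule; the quotient → 0.
Adding the constant: 0 - 2 = -2. Limit = -2.

Final answer: -2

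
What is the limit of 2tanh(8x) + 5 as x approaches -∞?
Evaluate the dominant behaviour as x → -∞; each term tends to a finite value or vanishes.
Limit = 3.

Final answer: 3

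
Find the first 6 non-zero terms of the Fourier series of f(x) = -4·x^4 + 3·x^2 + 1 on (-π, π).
(-204 + 32·π^2)·cos(x) + (15 - 8·π^2)·cos(2·x) + (-100/27 + 32·π^2/9)·cos(3·x) + (3/2 - 2·π^2)·cos(4·x) + (-492/625 + 32·π^2/25)·cos(5·x) - 4·π^4/5 + 1 + π^2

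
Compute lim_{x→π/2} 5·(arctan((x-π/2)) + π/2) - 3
Direct substitution at x = π/2 gives -3 + 5·π/2.

Final answer: -3 + 5·π/2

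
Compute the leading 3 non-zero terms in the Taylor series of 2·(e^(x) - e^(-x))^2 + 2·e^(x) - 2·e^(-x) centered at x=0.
2·x^3/3 + 8·x^2 + 4·x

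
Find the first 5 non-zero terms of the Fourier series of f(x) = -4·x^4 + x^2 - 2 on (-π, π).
(-196 + 32·π^2)·cos(x) + (13 - 8·π^2)·cos(2·x) + (-76/27 + 32·π^2/9)·cos(3·x) + (1 - 2·π^2)·cos(4·x) - 4·π^4/5 - 2 + π^2/3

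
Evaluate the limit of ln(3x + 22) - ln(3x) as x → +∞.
This is an ∞ − ∞ indeterminate form.
Combine the logarithms: ln(3x+22) − ln(3x) = ln((3x+22)/(3x)) = ln(1 + 22/(3x)) → ln(1) = 0.
Limit = 0.

Final answer: 0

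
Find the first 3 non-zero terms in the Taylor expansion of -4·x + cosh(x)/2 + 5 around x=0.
x^2/4 - 4·x + 11/2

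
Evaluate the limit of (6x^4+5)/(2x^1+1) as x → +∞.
This is an ∞/∞ indeterminate form as x → +∞.
Divide numerator and denominator by x^4 and let the lower-order terms vanish; the numerator's degree 4 exceeds the denominator's degree 1, so the quotient diverges.
Limit = ∞.

Final answer: ∞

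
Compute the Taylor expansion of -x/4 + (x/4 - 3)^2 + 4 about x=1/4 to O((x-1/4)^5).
3217/256 - 55·(x - 1/4)/32 + (x - 1/4)^2/16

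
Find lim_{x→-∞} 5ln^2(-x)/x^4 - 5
The quotient is an ∞/∞ indeterminate form as x → -∞.
Compare growth rates of the dominant terms (exponentials ≫ polynomials ≫ logarithms), or apply L'Hôpital's rule; the quotient → 0.
Adding the constant: 0 - 5 = -5. Limit = -5.

Final answer: -5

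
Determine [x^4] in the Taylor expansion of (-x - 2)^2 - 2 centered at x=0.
Expand to order 4: (-x - 2)^2 - 2 = x^2 + 4·x + 2 + O(x^5).
The coefficient of x^4 is 0.

Final answer: 0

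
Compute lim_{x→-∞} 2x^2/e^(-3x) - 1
The quotient is an ∞/∞ indeterminate form as x → -∞.
Compare growth rates of the dominant terms (exponentials ≫ polynomials ≫ logarithms), or apply L'Hôpital's rule; the quotient → 0.
Adding the constant: 0 - 1 = -1. Limit = -1.

Final answer: -1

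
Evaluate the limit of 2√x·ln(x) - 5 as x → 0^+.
The product is a 0·∞ indeterminate form at x → 0⁺.
Rewrite the product as 2·ln(x) / x^(-1/2) and apply L'Hôpital, or use the standard hierarchy x^(-1/2) ≫ |ln x| as x → 0⁺.
The indeterminate product → 0, so the limit = -5.

Final answer: -5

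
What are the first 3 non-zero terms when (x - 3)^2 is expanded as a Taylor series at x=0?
x^2 - 6·x + 9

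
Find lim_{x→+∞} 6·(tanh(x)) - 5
Evaluate the dominant behaviour as x → +∞; each term tends to a finite value or vanishes.
Limit = 1.

Final answer: 1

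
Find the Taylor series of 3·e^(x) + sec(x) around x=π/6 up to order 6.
2·√(3)/3 + 3·e^(π/6) + (2/3 + 3·e^(π/6))·(x - π/6) + (5·√(3)/9 + 3·e^(π/6)/2)·(x - π/6)^2 + (7/9 + e^(π/6)/2)·(x - π/6)^3 + (e^(π/6)/8 + 17·√(3)/36)·(x - π/6)^4 + (e^(π/6)/40 + 403/540)·(x - π/6)^5 + (e^(π/6)/240 + 91·√(3)/216)·(x - π/6)^6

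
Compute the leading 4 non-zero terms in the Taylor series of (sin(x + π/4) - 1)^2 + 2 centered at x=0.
x^3·(-1 + √(2)/2)^2·(-1/(2·(-1 + √(2)/2)^2) - √(2)/(6·(-1 + √(2)/2))) + x^2·(-1 + √(2)/2)^2·(-√(2)/(2·(-1 + √(2)/2)) + 1/(2·(-1 + √(2)/2)^2)) + √(2)·x·(-1 + √(2)/2) + (-1 + √(2)/2)^2 + 2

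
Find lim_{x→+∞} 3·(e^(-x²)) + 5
Evaluate the dominant behaviour as x → +∞; each term tends to a finite value or vanishes.
Limit = 5.

Final answer: 5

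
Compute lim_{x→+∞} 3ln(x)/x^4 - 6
The quotient is an ∞/∞ indeterminate form as x → +∞.
The polynomial denominator x^4 dominates the logarithmic numerator (any positive power of x ≫ ln(x) as x → ∞), so the quotient → 0.
Adding the constant: 0 - 6 = -6. Limit = -6.

Final answer: -6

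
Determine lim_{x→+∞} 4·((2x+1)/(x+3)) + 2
Evaluate the dominant behaviour as x → +∞; each term tends to a finite value or vanishes.
Limit = 10.

Final answer: 10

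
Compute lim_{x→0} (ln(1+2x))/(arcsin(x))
Both numerator and denominator → 0 as x → 0; this is a 0/0 indeterminate form.
Expand each to leading order near x = 0: numerator ~ 2·x, denominator ~ x.
The limit of the ratio is 2.

Final answer: 2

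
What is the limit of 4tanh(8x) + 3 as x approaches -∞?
Evaluate the dominant behaviour as x → -∞; each term tends to a finite value or vanishes.
Limit = -1.

Final answer: -1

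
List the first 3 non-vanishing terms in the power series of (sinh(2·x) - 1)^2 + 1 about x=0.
4·x^2 - 4·x + 2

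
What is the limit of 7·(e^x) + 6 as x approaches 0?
Direct substitution at x = 0 gives 13.

Final answer: 13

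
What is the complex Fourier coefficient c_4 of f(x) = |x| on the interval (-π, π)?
Compute the real Fourier coefficients first: a_4 = 0, b_4 = 0.
Then c_4 = (a_4 − i·b_4)/2 = 0.

Final answer: 0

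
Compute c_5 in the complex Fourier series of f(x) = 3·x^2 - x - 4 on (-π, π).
Compute the real Fourier coefficients first: a_5 = -12/25, b_5 = -2/5.
Then c_5 = (a_5 − i·b_5)/2 = -6/25 + i/5.

Final answer: -6/25 + i/5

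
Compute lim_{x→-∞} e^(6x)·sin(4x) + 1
Evaluate the dominant behaviour as x → -∞; each term tends to a finite value or vanishes.
Limit = 1.

Final answer: 1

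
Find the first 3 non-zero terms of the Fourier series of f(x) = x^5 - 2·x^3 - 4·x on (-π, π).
(-44·π^2 + 2·π^4 + 256)·sin(x) + (-π^4 - 13/2 + 7·π^2)·sin(2·x) + (-76·π^2/27 - 64/81 + 2·π^4/3)·sin(3·x)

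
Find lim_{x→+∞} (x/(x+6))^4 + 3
As x → +∞: x/(x+6) = 1/(1 + 6/x) → 1, and the 4th power of a limit-1 base also → 1; with the additive constant, 1 + 3 = 4.
Limit = 4.

Final answer: 4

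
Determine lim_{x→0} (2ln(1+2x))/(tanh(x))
Both numerator and denominator → 0 as x → 0; this is a 0/0 indeterminate form.
Expand each to leading order near x = 0: numerator ~ 4·x, denominator ~ x.
The limit of the ratio is 4.

Final answer: 4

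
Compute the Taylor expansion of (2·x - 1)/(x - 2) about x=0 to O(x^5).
-3·x^4/32 - 3·x^3/16 - 3·x^2/8 - 3·x/4 + 1/2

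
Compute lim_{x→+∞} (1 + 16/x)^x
As x → +∞: this is the defining limit (1 + 16/x)^x → e^16.
Limit = e^(16).

Final answer: e^(16)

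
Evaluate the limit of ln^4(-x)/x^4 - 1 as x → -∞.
The quotient is an ∞/∞ indeterminate form as x → -∞.
Compare growth rates of the dominant terms (exponentials ≫ polynomials ≫ logarithms), or apply L'Hôpital's rule; the quotient → 0.
Adding the constant: 0 - 1 = -1. Limit = -1.

Final answer: -1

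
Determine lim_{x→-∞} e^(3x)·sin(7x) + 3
Evaluate the dominant behaviour as x → -∞; each term tends to a finite value or vanishes.
Limit = 3.

Final answer: 3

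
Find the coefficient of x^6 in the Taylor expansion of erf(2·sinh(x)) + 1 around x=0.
Expand to order 6: erf(2·sinh(x)) + 1 = 113·x^5/(30·√(π)) - 14·x^3/(3·√(π)) + 4·x/√(π) + 1 + O(x^7).
The coefficient of x^6 is 0.

Final answer: 0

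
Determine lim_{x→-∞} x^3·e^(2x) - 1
The product is a 0·∞ indeterminate form at x → -∞.
Rewrite the product as x^3 / e^(-2x) (an ∞/∞ form) and apply L'Hôpital, or use the standard hierarchy e^(2|x|) ≫ |x^3| as x → -∞.
The indeterminate product → 0, so the limit = -1.

Final answer: -1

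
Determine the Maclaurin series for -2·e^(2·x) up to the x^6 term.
-8·x^6/45 - 8·x^5/15 - 4·x^4/3 - 8·x^3/3 - 4·x^2 - 4·x - 2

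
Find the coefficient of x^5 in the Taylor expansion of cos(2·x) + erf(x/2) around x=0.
Expand to order 5: cos(2·x) + erf(x/2) = x^5/(160·√(π)) + 2·x^4/3 - x^3/(12·√(π)) - 2·x^2 + x/√(π) + 1 + O(x^6).
The coefficient of x^5 is 1/(160·√(π)).

Final answer: 1/(160·√(π))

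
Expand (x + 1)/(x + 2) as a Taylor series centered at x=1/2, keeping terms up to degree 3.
3/5 + 4·(x - 1/2)/25 - 8·(x - 1/2)^2/125 + 16·(x - 1/2)^3/625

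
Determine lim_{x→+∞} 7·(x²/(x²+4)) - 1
Evaluate the dominant behaviour as x → +∞; each term tends to a finite value or vanishes.
Limit = 6.

Final answer: 6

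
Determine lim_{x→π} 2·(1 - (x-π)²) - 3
Direct substitution at x = π gives -1.

Final answer: -1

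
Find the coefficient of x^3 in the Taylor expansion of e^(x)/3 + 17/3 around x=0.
Expand to order 3: e^(x)/3 + 17/3 = x^3/18 + x^2/6 + x/3 + 6 + O(x^4).
The coefficient of x^3 is 1/18.

Final answer: 1/18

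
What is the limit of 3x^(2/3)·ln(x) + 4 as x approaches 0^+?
The product is a 0·∞ indeterminate form at x → 0⁺.
Rewrite the product as 3·ln(x) / x^(-2/3) and apply L'Hôpital, or use the standard hierarchy x^(-2/3) ≫ |ln x| as x → 0⁺.
The indeterminate product → 0, so the limit = 4.

Final answer: 4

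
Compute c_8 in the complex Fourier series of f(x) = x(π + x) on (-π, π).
Compute the real Fourier coefficients first: a_8 = 1/16, b_8 = -π/4.
Then c_8 = (a_8 − i·b_8)/2 = 1/32 + i·π/8.

Final answer: 1/32 + i·π/8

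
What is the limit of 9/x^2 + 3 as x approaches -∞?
Evaluate the dominant behaviour as x → -∞; each term tends to a finite value or vanishes.
Limit = 3.

Final answer: 3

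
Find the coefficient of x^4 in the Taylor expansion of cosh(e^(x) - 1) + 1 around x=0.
Expand to order 4: cosh(e^(x) - 1) + 1 = x^4/3 + x^3/2 + x^2/2 + 2 + O(x^5).
The coefficient of x^4 is 1/3.

Final answer: 1/3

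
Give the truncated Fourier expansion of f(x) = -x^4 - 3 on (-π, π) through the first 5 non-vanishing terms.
(-48 + 8·π^2)·cos(x) + (3 - 2·π^2)·cos(2·x) + (-16/27 + 8·π^2/9)·cos(3·x) + (3/16 - π^2/2)·cos(4·x) - π^4/5 - 3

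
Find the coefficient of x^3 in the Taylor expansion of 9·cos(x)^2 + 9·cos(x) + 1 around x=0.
Expand to order 3: 9·cos(x)^2 + 9·cos(x) + 1 = 19 - 27·x^2/2 + O(x^4).
The coefficient of x^3 is 0.

Final answer: 0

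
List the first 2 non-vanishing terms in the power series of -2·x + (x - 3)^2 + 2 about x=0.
11 - 8·x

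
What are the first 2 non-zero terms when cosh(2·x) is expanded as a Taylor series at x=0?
2·x^2 + 1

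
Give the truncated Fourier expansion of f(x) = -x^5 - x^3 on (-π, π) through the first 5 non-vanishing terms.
(-228 - 2·π^4 + 38·π^2)·sin(x) + (-4·π^2 + 6 + π^4)·sin(2·x) + (-2·π^4/3 - 44/81 + 22·π^2/27)·sin(3·x) + (-π^2/8 + 3/64 + π^4/2)·sin(4·x) + (-2·π^4/5 - 2·π^2/25 + 12/625)·sin(5·x)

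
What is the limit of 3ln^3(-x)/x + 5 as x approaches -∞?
The quotient is an ∞/∞ indeterminate form as x → -∞.
Compare growth rates of the dominant terms (exponentials ≫ polynomials ≫ logarithms), or apply L'Hôpital's rule; the quotient → 0.
Adding the constant: 0 + 5 = 5. Limit = 5.

Final answer: 5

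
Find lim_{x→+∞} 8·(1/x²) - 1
Evaluate the dominant behaviour as x → +∞; each term tends to a finite value or vanishes.
Limit = -1.

Final answer: -1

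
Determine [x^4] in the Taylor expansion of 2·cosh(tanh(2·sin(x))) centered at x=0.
Expand to order 4: 2·cosh(tanh(2·sin(x))) = -32·x^4/3 + 4·x^2 + 2 + O(x^5).
The coefficient of x^4 is -32/3.

Final answer: -32/3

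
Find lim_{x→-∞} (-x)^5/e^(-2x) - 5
The quotient is an ∞/∞ indeterminate form as x → -∞.
Compare growth rates of the dominant terms (exponentials ≫ polynomials ≫ logarithms), or apply L'Hôpital's rule; the quotient → 0.
Adding the constant: 0 - 5 = -5. Limit = -5.

Final answer: -5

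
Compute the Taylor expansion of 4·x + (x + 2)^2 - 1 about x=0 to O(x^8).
x^2 + 8·x + 3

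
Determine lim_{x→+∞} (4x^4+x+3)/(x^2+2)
This is an ∞/∞ indeterminate form as x → +∞.
Divide numerator and denominator by x^4 and let the lower-order terms vanish; the numerator's degree 4 exceeds the denominator's degree 2, so the quotient diverges.
Limit = ∞.

Final answer: ∞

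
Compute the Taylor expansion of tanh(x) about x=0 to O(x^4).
-x^3/3 + x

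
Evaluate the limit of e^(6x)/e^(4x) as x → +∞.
This is an ∞/∞ indeterminate form as x → +∞.
Rewrite e^(6x)/e^(4x) = e^((6−4)x) = e^(2x); the exponent coefficient is 2 > 0 so e^(2x) → ∞.
Limit = ∞.

Final answer: ∞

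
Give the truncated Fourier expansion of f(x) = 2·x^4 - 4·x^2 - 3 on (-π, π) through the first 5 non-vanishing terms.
(112 - 16·π^2)·cos(x) + (-10 + 4·π^2)·cos(2·x) + (80/27 - 16·π^2/9)·cos(3·x) + (-11/8 + π^2)·cos(4·x) - 4·π^2/3 - 3 + 2·π^4/5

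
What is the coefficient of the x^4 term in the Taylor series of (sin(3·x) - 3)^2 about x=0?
Expand to order 4: (sin(3·x) - 3)^2 = -27·x^4 + 27·x^3 + 9·x^2 - 18·x + 9 + O(x^5).
The coefficient of x^4 is -27.

Final answer: -27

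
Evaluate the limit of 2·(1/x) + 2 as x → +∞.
Evaluate the dominant behaviour as x → +∞; each term tends to a finite value or vanishes.
Limit = 2.

Final answer: 2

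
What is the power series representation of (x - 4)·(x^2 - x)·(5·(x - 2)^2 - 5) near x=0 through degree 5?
5·x^5 - 45·x^4 + 135·x^3 - 155·x^2 + 60·x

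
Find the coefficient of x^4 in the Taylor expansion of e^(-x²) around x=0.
Expand to order 4: e^(-x²) = x^4/2 - x^2 + 1 + O(x^5).
The coefficient of x^4 is 1/2.

Final answer: 1/2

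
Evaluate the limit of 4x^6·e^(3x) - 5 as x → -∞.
The product is a 0·∞ indeterminate form at x → -∞.
Rewrite the product as 4x^6 / e^(-3x) (an ∞/∞ form) and apply L'Hôpital, or use the standard hierarchy e^(3|x|) ≫ |x^6| as x → -∞.
The indeterminate product → 0, so the limit = -5.

Final answer: -5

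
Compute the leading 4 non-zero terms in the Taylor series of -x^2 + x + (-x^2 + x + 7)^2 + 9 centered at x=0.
-2·x^3 - 14·x^2 + 15·x + 58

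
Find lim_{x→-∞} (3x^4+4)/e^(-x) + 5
The quotient is an ∞/∞ indeterminate form as x → -∞.
Compare growth rates of the dominant terms (exponentials ≫ polynomials ≫ logarithms), or apply L'Hôpital's rule; the quotient → 0.
Adding the constant: 0 + 5 = 5. Limit = 5.

Final answer: 5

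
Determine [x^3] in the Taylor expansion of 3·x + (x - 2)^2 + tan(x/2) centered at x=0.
Expand to order 3: 3·x + (x - 2)^2 + tan(x/2) = x^3/24 + x^2 - x/2 + 4 + O(x^4).
The coefficient of x^3 is 1/24.

Final answer: 1/24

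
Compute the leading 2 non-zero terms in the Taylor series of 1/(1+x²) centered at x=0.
1 - x^2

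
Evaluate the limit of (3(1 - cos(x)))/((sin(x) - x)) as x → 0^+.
Both numerator and denominator → 0 as x → 0^+; this is a 0/0 indeterminate form.
Expand each to leading order near x = 0: numerator ~ 3·x^2/2, denominator ~ -x^3/6.
The limit of the ratio is -∞.

Final answer: -∞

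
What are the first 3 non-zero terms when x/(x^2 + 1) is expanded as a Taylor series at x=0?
x^5 - x^3 + x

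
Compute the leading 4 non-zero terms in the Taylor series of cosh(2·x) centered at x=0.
4·x^6/45 + 2·x^4/3 + 2·x^2 + 1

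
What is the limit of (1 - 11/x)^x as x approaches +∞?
As x → +∞: this is the defining limit (1 - 11/x)^x → e^(-11).
Limit = e^(-11).

Final answer: e^(-11)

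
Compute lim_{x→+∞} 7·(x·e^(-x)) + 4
Evaluate the dominant behaviour as x → +∞; each term tends to a finite value or vanishes.
Limit = 4.

Final answer: 4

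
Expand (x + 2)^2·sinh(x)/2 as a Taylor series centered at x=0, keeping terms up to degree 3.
5·x^3/6 + 2·x^2 + 2·x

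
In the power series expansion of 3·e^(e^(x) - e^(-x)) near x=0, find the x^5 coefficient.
Expand to order 5: 3·e^(e^(x) - e^(-x)) = 57·x^5/20 + 4·x^4 + 5·x^3 + 6·x^2 + 6·x + 3 + O(x^6).
The coefficient of x^5 is 57/20.

Final answer: 57/20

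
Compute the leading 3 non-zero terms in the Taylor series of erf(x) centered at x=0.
x^5/(5·√(π)) - 2·x^3/(3·√(π)) + 2·x/√(π)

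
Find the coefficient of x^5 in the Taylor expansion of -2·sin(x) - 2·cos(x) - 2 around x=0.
Expand to order 5: -2·sin(x) - 2·cos(x) - 2 = -x^5/60 - x^4/12 + x^3/3 + x^2 - 2·x - 4 + O(x^6).
The coefficient of x^5 is -1/60.

Final answer: -1/60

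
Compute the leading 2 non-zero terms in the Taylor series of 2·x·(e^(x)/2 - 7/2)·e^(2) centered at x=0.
x^2·e^(2) - 6·x·e^(2)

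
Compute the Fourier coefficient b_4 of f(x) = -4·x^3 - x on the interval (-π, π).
b_4 = (1/π) ∫_{-π}^{π} f(x)·sin(4x) dx.
Evaluate the integral (use parity and integration by parts as needed): b_4 = -1/4 + 2·π^2.

Final answer: -1/4 + 2·π^2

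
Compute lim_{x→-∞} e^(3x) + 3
Evaluate the dominant behaviour as x → -∞; each term tends to a finite value or vanishes.
Limit = 3.

Final answer: 3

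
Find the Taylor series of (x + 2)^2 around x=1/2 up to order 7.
25/4 + 5·(x - 1/2) + (x - 1/2)^2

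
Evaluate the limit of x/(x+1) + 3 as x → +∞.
Evaluate the dominant behaviour as x → +∞; each term tends to a finite value or vanishes.
Limit = 4.

Final answer: 4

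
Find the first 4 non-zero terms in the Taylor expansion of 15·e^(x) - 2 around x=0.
5·x^3/2 + 15·x^2/2 + 15·x + 13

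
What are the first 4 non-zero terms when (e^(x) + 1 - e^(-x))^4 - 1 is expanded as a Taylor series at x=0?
24·x^4 + 100·x^3/3 + 24·x^2 + 8·x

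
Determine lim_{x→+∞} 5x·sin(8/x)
As x → +∞: let u = 8/x → 0⁺; then 5·x·sin(8/x) = 5·8·sin(u)/u → 5·8·1 = 40.
Limit = 40.

Final answer: 40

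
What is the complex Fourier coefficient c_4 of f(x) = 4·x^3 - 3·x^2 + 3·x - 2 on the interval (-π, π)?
Compute the real Fourier coefficients first: a_4 = -3/4, b_4 = -2·π^2 - 3/4.
Then c_4 = (a_4 − i·b_4)/2 = -3/8 + 3·i/8 + i·π^2.

Final answer: -3/8 + 3·i/8 + i·π^2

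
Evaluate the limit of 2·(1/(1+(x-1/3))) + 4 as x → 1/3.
Direct substitution at x = 1/3 gives 6.

Final answer: 6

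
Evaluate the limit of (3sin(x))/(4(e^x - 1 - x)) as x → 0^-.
Both numerator and denominator → 0 as x → 0^-; this is a 0/0 indeterminate form.
Expand each to leading order near x = 0: numerator ~ 3·x, denominator ~ 2·x^2.
The limit of the ratio is -∞.

Final answer: -∞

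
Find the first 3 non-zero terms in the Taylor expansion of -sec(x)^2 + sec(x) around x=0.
-211·x^6/720 - 11·x^4/24 - x^2/2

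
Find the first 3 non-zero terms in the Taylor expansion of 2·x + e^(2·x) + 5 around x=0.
2·x^2 + 4·x + 6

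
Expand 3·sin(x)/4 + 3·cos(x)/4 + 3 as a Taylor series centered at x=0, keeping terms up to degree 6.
-x^6/960 + x^5/160 + x^4/32 - x^3/8 - 3·x^2/8 + 3·x/4 + 15/4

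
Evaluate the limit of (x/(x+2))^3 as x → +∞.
As x → +∞: x/(x+2) = 1/(1 + 2/x) → 1, and the 3rd power of a limit-1 base also → 1.
Limit = 1.

Final answer: 1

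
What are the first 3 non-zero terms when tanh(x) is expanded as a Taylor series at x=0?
2·x^5/15 - x^3/3 + x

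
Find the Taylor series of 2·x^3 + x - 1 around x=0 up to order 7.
2·x^3 + x - 1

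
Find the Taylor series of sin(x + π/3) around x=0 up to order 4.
√(3)·x^4/48 - x^3/12 - √(3)·x^2/4 + x/2 + √(3)/2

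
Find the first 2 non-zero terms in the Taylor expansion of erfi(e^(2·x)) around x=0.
4·e·x/√(π) + erfi(1)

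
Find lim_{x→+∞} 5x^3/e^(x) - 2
The quotient is an ∞/∞ indeterminate form as x → +∞.
The exponential denominator e^(x) dominates the polynomial numerator (e^x ≫ x^3 as x → ∞), so the quotient → 0.
Adding the constant: 0 - 2 = -2. Limit = -2.

Final answer: -2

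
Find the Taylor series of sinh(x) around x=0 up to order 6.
x^5/120 + x^3/6 + x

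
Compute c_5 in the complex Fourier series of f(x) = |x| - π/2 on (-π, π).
Compute the real Fourier coefficients first: a_5 = -4/(25·π), b_5 = 0.
Then c_5 = (a_5 − i·b_5)/2 = -2/(25·π).

Final answer: -2/(25·π)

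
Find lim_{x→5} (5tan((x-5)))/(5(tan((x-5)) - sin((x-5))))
Both numerator and denominator → 0 as x → 5; this is a 0/0 indeterminate form.
Expand each to leading order near x = 5: numerator ~ 5·(x - 5), denominator ~ 5·(x - 5)^3/2.
The limit of the ratio is ∞.

Final answer: ∞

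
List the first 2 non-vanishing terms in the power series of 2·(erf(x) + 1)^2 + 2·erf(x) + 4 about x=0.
12·x/√(π) + 6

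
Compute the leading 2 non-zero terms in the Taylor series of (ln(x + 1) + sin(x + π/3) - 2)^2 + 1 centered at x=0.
x·(-6 + 3·√(3)/2) + 1 + (-2 + √(3)/2)^2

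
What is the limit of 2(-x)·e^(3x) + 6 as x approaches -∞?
The product is a 0·∞ indeterminate form at x → -∞.
Rewrite the product as 2(-x) / e^(-3x) (an ∞/∞ form) and apply L'Hôpital, or use the standard hierarchy e^(3|x|) ≫ |(-x)| as x → -∞.
The indeterminate product → 0, so the limit = 6.

Final answer: 6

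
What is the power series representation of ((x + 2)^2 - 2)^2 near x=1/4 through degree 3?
2401/256 + 441·(x - 1/4)/16 + 211·(x - 1/4)^2/8 + 9·(x - 1/4)^3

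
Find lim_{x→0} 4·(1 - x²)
Direct substitution at x = 0 gives 4.

Final answer: 4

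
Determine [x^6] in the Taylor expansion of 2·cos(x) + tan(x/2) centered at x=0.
Expand to order 6: 2·cos(x) + tan(x/2) = -x^6/360 + x^5/240 + x^4/12 + x^3/24 - x^2 + x/2 + 2 + O(x^7).
The coefficient of x^6 is -1/360.

Final answer: -1/360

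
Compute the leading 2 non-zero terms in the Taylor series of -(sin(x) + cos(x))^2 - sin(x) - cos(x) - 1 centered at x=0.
-3·x - 3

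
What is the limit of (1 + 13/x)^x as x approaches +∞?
As x → +∞: this is the defining limit (1 + 13/x)^x → e^13.
Limit = e^(13).

Final answer: e^(13)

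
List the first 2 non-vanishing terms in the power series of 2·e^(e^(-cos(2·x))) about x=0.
4·x^2·e^(-1 + e^(-1)) + 2·e^(e^(-1))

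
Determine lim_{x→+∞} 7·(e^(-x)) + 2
Evaluate the dominant behaviour as x → +∞; each term tends to a finite value or vanishes.
Limit = 2.

Final answer: 2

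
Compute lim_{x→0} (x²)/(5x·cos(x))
Both numerator and denominator → 0 as x → 0; this is a 0/0 indeterminate form.
Expand each to leading order near x = 0: numerator ~ x^2, denominator ~ 5·x.
The limit of the ratio is 0.

Final answer: 0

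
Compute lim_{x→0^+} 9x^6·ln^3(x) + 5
The product is a 0·∞ indeterminate form at x → 0⁺.
Rewrite the product as 9·ln^3(x) / x^(-6) and apply L'Hôpital, or use the standard hierarchy x^(-6) ≫ |ln x|^3 as x → 0⁺.
The indeterminate product → 0, so the limit = 5.

Final answer: 5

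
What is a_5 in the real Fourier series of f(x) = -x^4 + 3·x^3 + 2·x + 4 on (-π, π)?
a_5 = (1/π) ∫_{-π}^{π} f(x)·cos(5x) dx.
Evaluate the integral (use parity and integration by parts as needed): a_5 = -48/625 + 8·π^2/25.

Final answer: -48/625 + 8·π^2/25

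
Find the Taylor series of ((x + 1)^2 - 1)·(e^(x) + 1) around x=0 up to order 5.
x^5/4 + 5·x^4/6 + 2·x^3 + 4·x^2 + 4·x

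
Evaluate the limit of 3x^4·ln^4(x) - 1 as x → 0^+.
The product is a 0·∞ indeterminate form at x → 0⁺.
Rewrite the product as 3·ln^4(x) / x^(-4) and apply L'Hôpital, or use the standard hierarchy x^(-4) ≫ |ln x|^4 as x → 0⁺.
The indeterminate product → 0, so the limit = -1.

Final answer: -1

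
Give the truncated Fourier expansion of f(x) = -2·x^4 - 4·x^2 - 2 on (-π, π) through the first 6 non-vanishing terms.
(-80 + 16·π^2)·cos(x) + (2 - 4·π^2)·cos(2·x) + (16/27 + 16·π^2/9)·cos(3·x) + (-π^2 - 5/8)·cos(4·x) + (304/625 + 16·π^2/25)·cos(5·x) - 2·π^4/5 - 4·π^2/3 - 2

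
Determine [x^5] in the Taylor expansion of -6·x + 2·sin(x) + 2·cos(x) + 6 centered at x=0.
Expand to order 5: -6·x + 2·sin(x) + 2·cos(x) + 6 = x^5/60 + x^4/12 - x^3/3 - x^2 - 4·x + 8 + O(x^6).
The coefficient of x^5 is 1/60.

Final answer: 1/60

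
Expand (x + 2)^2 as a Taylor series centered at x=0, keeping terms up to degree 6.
x^2 + 4·x + 4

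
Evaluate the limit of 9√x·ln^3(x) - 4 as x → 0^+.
The product is a 0·∞ indeterminate form at x → 0⁺.
Rewrite the product as 9·ln^3(x) / x^(-1/2) and apply L'Hôpital, or use the standard hierarchy x^(-1/2) ≫ |ln x|^3 as x → 0⁺.
The indeterminate product → 0, so the limit = -4.

Final answer: -4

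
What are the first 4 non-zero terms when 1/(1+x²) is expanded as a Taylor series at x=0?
-x^6 + x^4 - x^2 + 1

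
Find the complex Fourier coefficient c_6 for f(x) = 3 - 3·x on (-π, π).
Compute the real Fourier coefficients first: a_6 = 0, b_6 = 1.
Then c_6 = (a_6 − i·b_6)/2 = -i/2.

Final answer: -i/2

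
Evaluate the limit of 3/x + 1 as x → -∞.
Evaluate the dominant behaviour as x → -∞; each term tends to a finite value or vanishes.
Limit = 1.

Final answer: 1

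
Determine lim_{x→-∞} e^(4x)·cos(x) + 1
Evaluate the dominant behaviour as x → -∞; each term tends to a finite value or vanishes.
Limit = 1.

Final answer: 1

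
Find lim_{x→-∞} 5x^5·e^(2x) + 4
The product is a 0·∞ indeterminate form at x → -∞.
Rewrite the product as 5x^5 / e^(-2x) (an ∞/∞ form) and apply L'Hôpital, or use the standard hierarchy e^(2|x|) ≫ |x^5| as x → -∞.
The indeterminate product → 0, so the limit = 4.

Final answer: 4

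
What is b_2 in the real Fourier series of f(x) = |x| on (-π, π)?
b_2 = (1/π) ∫_{-π}^{π} f(x)·sin(2x) dx.
Evaluate the integral (use parity and integration by parts as needed): b_2 = 0.

Final answer: 0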